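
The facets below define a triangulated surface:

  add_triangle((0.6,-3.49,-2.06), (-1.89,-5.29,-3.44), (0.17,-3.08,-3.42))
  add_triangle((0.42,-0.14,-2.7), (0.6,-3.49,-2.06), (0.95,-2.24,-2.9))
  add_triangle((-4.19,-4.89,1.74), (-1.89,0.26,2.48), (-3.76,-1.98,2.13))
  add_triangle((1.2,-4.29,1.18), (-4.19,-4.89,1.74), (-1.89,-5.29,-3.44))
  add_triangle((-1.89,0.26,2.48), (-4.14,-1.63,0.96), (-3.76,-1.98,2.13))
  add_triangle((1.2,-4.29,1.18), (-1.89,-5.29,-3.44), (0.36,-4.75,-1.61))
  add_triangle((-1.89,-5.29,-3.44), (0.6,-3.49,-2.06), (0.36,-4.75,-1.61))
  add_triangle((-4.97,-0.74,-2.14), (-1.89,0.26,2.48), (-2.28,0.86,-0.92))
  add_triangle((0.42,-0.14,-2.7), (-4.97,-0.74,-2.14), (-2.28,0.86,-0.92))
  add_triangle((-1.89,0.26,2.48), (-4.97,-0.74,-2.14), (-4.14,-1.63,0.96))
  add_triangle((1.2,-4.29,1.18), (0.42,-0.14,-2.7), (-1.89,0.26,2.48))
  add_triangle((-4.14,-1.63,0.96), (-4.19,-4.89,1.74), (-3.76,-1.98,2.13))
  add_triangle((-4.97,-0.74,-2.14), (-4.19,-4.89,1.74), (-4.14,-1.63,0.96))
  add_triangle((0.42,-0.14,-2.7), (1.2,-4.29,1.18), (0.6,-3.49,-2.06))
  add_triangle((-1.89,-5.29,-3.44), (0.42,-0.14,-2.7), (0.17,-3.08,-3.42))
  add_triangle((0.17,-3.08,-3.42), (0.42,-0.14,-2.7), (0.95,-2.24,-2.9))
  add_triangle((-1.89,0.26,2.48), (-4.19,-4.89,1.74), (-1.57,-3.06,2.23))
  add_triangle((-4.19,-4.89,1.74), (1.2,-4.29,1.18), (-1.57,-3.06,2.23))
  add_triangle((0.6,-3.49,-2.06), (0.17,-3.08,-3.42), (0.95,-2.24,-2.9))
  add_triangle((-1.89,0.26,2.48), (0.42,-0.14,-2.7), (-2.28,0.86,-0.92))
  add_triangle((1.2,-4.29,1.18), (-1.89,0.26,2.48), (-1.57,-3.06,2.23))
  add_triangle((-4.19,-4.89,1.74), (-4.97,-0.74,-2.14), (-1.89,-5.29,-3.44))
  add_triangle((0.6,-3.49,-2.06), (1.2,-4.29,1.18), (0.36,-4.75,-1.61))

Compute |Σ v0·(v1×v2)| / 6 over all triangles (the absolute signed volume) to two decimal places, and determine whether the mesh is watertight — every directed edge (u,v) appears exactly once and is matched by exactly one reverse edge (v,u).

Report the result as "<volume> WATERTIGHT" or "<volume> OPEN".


90.24 OPEN

Per-triangle v0·(v1×v2)/6:
  t1: +2.5422
  t2: -0.4966
  t3: +1.8717
  t4: +20.4038
  t5: +1.5755
  t6: +3.6366
  t7: +2.0281
  t8: +3.2449
  t9: +2.8520
  t10: +3.9954
  t11: -2.8635
  t12: +2.5480
  t13: +6.7162
  t14: +1.5590
  t15: +2.3350
  t16: +0.9920
  t17: +4.1705
  t18: +4.8319
  t19: +0.8563
  t20: -0.4711
  t21: +2.6218
  t22: +23.9843
  t23: +1.3071
Σ = +90.2412 → |volume| = 90.24

Directed edges: 69 total; 3 unmatched, e.g. (0.42,-0.14,-2.7)→(-4.97,-0.74,-2.14) → open.


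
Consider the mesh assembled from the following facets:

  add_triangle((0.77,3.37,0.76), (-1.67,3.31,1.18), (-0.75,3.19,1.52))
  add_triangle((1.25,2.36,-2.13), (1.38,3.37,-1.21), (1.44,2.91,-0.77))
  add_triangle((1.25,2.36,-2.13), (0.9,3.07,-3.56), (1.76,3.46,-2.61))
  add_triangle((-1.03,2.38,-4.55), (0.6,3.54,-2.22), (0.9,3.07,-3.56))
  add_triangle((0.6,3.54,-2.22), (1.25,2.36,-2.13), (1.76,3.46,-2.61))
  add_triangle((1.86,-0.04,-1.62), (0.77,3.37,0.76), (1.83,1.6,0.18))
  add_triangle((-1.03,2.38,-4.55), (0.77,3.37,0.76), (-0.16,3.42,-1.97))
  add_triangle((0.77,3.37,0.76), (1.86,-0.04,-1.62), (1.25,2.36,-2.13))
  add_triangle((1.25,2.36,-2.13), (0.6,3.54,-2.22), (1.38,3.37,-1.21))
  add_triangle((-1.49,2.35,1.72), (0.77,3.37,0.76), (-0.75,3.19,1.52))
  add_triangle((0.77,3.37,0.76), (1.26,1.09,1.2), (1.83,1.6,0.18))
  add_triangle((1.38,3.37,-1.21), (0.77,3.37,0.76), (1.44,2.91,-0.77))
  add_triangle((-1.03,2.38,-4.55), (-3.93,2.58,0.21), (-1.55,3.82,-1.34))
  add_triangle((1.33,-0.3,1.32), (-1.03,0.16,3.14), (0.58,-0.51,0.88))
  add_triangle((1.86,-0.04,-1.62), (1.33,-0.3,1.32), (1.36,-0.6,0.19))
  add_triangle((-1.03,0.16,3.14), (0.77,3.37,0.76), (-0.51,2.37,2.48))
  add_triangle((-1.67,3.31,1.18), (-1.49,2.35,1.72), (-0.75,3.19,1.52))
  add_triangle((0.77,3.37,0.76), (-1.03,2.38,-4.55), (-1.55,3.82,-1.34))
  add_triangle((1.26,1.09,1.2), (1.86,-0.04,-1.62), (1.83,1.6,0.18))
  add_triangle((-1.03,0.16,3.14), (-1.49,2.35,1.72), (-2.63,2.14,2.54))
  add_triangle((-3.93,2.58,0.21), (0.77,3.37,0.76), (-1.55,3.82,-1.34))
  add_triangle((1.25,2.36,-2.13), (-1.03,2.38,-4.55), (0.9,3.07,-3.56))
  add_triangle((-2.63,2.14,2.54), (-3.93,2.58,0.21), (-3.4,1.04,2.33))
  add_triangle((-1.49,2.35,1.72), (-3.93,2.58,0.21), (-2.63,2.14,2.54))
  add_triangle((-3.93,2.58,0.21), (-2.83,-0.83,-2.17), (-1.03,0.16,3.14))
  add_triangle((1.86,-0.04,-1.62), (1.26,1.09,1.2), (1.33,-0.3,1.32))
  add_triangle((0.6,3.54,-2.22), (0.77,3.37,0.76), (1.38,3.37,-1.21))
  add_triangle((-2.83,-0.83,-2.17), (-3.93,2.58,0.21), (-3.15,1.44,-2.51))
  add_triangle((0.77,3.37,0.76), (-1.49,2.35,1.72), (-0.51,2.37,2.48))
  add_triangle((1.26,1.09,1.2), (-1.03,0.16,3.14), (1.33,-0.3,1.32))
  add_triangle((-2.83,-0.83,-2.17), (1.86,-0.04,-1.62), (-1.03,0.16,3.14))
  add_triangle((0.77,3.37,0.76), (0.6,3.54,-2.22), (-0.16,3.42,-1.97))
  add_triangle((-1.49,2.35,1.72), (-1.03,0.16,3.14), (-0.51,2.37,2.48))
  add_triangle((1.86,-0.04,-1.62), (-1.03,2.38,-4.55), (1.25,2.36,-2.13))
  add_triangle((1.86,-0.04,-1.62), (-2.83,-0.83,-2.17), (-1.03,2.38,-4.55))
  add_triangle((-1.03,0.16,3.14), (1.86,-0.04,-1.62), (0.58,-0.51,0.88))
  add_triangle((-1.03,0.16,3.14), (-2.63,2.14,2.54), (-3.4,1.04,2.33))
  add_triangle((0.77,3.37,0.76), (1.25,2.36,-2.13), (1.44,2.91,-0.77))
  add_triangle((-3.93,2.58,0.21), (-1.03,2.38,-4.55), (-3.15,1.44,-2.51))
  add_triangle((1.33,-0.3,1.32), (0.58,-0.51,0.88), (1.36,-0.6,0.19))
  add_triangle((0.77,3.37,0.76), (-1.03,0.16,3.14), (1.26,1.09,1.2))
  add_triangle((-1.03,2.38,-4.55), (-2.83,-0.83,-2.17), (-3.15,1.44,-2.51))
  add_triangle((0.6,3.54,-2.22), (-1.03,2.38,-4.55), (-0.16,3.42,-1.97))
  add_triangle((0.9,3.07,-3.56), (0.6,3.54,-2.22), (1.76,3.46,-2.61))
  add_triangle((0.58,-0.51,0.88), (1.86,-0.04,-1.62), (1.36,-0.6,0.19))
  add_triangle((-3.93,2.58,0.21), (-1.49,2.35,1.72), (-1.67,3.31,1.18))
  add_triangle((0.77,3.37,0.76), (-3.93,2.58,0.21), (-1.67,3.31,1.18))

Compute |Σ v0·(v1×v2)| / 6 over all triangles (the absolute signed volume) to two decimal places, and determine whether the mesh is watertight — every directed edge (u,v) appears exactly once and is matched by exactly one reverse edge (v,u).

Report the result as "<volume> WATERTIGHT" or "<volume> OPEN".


Per-triangle v0·(v1×v2)/6:
  t1: +0.7309
  t2: +0.2227
  t3: +0.1690
  t4: +2.0674
  t5: -0.2293
  t6: +1.1352
  t7: -0.2665
  t8: +2.1518
  t9: +0.7632
  t10: +0.0770
  t11: +0.8875
  t12: +0.3690
  t13: +6.8651
  t14: +0.3450
  t15: +0.3229
  t16: +0.6677
  t17: +0.4826
  t18: +4.9761
  t19: +0.5533
  t20: +1.1532
  t21: +5.0824
  t22: -0.0251
  t23: +2.4553
  t24: +1.7118
  t25: +6.2160
  t26: +1.0516
  t27: +1.2652
  t28: +3.7606
  t29: +1.5121
  t30: +1.2671
  t31: +0.4214
  t32: +1.2744
  t33: +1.4464
  t34: +3.2694
  t35: +4.8921
  t36: -0.4051
  t37: +1.9070
  t38: -0.5896
  t39: +4.8831
  t40: +0.1173
  t41: +2.3341
  t42: +4.0727
  t43: +1.4821
  t44: +1.0333
  t45: -0.0331
  t46: +1.3984
  t47: +1.6072
Σ = +76.8515 → |volume| = 76.85

Directed edges: 141 total; 3 unmatched, e.g. (-3.93,2.58,0.21)→(-3.4,1.04,2.33) → open.

76.85 OPEN


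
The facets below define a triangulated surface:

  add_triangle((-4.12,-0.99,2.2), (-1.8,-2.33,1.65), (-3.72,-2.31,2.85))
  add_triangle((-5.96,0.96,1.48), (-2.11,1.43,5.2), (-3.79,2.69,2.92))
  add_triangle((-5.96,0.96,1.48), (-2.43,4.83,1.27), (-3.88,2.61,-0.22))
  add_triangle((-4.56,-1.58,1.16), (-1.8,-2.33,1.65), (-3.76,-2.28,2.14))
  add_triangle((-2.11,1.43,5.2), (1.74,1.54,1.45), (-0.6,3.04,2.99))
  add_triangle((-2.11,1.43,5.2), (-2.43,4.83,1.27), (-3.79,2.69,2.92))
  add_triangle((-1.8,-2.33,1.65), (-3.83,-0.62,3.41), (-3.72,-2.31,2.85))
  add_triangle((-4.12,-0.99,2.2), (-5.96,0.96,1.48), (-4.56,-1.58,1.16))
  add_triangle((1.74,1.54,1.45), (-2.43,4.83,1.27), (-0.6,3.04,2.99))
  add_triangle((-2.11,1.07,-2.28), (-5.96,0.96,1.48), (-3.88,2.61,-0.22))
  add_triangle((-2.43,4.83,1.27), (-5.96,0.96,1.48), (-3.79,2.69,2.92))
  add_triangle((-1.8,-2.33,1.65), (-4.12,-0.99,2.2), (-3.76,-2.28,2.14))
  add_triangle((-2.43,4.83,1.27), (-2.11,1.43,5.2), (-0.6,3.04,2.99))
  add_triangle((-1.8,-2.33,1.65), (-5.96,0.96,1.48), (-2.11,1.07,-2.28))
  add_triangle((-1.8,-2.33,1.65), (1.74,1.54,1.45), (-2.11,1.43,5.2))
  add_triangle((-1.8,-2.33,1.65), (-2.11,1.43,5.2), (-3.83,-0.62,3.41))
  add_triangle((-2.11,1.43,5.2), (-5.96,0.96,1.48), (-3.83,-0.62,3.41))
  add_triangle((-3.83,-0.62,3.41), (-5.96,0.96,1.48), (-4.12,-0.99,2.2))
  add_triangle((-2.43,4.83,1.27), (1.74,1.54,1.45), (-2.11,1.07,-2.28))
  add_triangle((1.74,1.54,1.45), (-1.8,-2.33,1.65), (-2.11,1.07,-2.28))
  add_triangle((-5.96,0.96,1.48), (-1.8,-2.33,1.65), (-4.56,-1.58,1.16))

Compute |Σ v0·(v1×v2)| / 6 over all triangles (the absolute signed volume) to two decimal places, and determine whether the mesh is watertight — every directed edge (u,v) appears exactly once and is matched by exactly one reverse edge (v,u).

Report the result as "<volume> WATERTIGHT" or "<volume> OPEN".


Per-triangle v0·(v1×v2)/6:
  t1: +0.4554
  t2: +7.5163
  t3: +6.5324
  t4: +0.6494
  t5: +3.8687
  t6: +6.9854
  t7: +0.6530
  t8: +2.6604
  t9: +3.6529
  t10: +4.6705
  t11: +7.3479
  t12: +0.4788
  t13: +6.0615
  t14: +6.4247
  t15: +4.4992
  t16: +4.3758
  t17: +8.4080
  t18: +2.5930
  t19: +3.8630
  t20: -2.5719
  t21: -2.6939
Σ = +76.4303 → |volume| = 76.43

Directed edges: 63 total; 9 unmatched, e.g. (-3.72,-2.31,2.85)→(-4.12,-0.99,2.2) → open.

76.43 OPEN


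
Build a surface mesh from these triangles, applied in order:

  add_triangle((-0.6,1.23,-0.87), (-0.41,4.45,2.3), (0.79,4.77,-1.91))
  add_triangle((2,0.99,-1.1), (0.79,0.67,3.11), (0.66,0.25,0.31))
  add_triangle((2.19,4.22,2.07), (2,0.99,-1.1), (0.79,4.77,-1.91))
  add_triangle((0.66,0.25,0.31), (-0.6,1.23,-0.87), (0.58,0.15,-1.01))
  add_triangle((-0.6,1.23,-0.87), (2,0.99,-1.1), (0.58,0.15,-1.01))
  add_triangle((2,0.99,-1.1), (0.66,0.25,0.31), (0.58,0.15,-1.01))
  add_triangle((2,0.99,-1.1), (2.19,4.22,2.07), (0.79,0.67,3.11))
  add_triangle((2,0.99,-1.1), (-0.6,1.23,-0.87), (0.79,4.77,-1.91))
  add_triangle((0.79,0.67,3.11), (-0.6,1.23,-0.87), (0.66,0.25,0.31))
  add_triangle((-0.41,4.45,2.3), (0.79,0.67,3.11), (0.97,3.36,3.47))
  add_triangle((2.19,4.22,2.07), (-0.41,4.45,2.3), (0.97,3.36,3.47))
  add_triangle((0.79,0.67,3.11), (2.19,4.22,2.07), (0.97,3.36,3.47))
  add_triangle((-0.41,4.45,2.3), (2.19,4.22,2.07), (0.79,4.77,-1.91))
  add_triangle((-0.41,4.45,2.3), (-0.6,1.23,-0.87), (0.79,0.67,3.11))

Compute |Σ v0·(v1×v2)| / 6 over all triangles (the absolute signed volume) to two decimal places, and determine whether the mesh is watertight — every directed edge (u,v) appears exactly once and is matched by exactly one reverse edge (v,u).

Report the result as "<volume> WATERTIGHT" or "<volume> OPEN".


28.95 WATERTIGHT

Per-triangle v0·(v1×v2)/6:
  t1: +2.9523
  t2: +0.1532
  t3: +6.3220
  t4: -0.2101
  t5: +0.4066
  t6: +0.0484
  t7: +3.4007
  t8: +1.0006
  t9: -0.4630
  t10: +1.5278
  t11: +3.4207
  t12: +2.0803
  t13: +8.2671
  t14: +0.0464
Σ = +28.9529 → |volume| = 28.95

Directed edges: 42 total, each appears once with its reverse present → watertight.


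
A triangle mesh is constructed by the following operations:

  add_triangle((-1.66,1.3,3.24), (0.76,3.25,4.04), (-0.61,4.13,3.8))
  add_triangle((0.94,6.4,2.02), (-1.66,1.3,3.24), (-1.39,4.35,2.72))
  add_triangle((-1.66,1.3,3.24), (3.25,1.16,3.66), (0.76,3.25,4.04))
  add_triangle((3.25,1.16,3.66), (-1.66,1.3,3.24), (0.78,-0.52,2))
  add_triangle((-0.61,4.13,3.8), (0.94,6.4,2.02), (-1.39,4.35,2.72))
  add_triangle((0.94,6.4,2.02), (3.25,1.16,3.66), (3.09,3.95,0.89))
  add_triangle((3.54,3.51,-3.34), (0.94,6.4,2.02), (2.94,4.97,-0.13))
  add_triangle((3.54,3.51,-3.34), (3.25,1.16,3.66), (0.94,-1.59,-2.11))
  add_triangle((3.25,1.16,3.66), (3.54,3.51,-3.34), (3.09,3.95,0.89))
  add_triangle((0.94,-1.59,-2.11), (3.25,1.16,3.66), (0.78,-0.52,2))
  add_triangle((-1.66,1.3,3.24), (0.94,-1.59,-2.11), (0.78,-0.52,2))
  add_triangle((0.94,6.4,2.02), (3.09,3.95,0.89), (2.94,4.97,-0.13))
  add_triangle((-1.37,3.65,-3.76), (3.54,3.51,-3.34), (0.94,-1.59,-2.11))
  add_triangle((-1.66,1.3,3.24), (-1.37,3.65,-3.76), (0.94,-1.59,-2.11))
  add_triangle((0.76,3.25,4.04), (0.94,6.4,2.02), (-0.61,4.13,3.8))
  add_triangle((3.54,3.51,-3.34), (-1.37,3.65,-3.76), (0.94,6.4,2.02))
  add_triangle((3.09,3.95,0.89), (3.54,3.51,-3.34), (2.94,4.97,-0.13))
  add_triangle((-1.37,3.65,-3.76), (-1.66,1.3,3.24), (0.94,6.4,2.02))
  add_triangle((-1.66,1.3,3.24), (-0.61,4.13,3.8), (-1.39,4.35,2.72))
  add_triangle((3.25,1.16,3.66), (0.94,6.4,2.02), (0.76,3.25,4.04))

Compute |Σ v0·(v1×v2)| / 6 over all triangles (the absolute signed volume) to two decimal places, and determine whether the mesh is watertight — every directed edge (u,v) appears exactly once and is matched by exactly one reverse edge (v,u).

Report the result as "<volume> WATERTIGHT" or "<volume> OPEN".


125.39 WATERTIGHT

Per-triangle v0·(v1×v2)/6:
  t1: +2.8052
  t2: -3.4644
  t3: +4.9799
  t4: +3.3594
  t5: +3.6547
  t6: +9.9900
  t7: +5.0052
  t8: +11.4972
  t9: +8.1475
  t10: +2.5401
  t11: +0.8252
  t12: +3.7067
  t13: +11.1325
  t14: +1.7162
  t15: +4.6642
  t16: +24.8899
  t17: +3.2313
  t18: +15.4512
  t19: +2.3475
  t20: +8.9084
Σ = +125.3880 → |volume| = 125.39

Directed edges: 60 total, each appears once with its reverse present → watertight.


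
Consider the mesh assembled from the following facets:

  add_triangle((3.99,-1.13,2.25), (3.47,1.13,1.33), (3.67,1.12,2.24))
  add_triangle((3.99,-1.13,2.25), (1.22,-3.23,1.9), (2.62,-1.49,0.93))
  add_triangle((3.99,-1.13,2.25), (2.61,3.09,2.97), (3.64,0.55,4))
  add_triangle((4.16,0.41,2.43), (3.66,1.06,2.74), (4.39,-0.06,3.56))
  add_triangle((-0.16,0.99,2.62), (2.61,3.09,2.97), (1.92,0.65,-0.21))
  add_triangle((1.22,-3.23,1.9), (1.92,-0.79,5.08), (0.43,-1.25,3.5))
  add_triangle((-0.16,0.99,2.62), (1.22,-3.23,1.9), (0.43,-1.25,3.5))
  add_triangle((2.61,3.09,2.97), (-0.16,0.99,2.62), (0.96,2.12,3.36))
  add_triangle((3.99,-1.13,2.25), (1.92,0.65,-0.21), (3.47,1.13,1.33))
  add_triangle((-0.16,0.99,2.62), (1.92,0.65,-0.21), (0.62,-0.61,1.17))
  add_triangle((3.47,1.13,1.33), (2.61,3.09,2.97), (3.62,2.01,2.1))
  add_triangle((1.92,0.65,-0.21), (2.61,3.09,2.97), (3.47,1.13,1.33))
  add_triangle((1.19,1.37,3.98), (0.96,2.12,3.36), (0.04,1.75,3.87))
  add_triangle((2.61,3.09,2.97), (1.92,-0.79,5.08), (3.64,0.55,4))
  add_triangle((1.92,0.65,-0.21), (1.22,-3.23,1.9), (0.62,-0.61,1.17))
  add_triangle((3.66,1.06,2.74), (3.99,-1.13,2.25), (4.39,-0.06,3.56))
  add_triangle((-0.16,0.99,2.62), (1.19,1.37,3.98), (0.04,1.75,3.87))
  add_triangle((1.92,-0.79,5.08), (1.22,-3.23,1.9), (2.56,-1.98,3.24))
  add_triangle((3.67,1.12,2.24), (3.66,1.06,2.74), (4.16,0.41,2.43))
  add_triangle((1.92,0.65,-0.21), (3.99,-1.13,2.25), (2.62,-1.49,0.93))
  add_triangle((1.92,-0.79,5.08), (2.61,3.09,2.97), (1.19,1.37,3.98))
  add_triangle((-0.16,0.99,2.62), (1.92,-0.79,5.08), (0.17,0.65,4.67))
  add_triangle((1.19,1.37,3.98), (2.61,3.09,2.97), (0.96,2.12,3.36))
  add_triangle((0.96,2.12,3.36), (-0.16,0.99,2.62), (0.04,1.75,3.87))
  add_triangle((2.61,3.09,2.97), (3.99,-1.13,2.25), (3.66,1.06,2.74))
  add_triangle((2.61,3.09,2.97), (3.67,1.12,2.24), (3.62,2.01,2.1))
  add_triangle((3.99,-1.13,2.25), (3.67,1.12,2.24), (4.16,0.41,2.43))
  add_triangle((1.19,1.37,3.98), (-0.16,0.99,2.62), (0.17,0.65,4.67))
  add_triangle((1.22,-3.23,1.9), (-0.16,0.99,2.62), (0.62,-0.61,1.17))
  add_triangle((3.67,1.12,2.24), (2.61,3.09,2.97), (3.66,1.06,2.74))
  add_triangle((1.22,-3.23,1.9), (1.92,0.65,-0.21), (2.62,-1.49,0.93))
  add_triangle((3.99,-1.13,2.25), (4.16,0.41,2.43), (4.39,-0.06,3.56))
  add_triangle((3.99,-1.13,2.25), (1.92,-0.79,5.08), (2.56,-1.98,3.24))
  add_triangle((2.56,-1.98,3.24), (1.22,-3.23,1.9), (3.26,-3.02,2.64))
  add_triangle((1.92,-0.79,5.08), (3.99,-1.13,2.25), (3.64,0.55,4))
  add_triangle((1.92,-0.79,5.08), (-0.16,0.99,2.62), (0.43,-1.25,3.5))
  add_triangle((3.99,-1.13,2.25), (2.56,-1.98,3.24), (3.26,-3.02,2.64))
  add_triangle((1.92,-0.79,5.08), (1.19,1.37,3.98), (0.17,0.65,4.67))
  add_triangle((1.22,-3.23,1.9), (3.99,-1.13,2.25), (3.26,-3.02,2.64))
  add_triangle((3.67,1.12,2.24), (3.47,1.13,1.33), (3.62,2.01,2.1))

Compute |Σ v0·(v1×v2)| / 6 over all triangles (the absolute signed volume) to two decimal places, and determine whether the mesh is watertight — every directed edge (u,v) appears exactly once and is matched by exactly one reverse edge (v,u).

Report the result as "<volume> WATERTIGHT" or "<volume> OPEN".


39.94 WATERTIGHT

Per-triangle v0·(v1×v2)/6:
  t1: +1.1395
  t2: +1.6530
  t3: +3.3838
  t4: +0.6884
  t5: -0.7497
  t6: +2.5182
  t7: -0.3910
  t8: -0.0353
  t9: +1.3187
  t10: -1.0964
  t11: -0.0237
  t12: +1.2536
  t13: +0.7015
  t14: +4.9239
  t15: -0.9095
  t16: -0.9799
  t17: +0.1962
  t18: +2.6907
  t19: +0.2699
  t20: +1.0776
  t21: +3.4499
  t22: -0.5469
  t23: +1.1617
  t24: -0.0438
  t25: +0.3672
  t26: +0.9160
  t27: -0.0592
  t28: +0.6709
  t29: -0.5782
  t30: +0.7580
  t31: -0.1285
  t32: +1.0791
  t33: +3.0418
  t34: +1.5253
  t35: +4.5212
  t36: +1.7436
  t37: +1.8357
  t38: +2.3198
  t39: -0.1523
  t40: +0.4315
Σ = +39.9422 → |volume| = 39.94

Directed edges: 120 total, each appears once with its reverse present → watertight.


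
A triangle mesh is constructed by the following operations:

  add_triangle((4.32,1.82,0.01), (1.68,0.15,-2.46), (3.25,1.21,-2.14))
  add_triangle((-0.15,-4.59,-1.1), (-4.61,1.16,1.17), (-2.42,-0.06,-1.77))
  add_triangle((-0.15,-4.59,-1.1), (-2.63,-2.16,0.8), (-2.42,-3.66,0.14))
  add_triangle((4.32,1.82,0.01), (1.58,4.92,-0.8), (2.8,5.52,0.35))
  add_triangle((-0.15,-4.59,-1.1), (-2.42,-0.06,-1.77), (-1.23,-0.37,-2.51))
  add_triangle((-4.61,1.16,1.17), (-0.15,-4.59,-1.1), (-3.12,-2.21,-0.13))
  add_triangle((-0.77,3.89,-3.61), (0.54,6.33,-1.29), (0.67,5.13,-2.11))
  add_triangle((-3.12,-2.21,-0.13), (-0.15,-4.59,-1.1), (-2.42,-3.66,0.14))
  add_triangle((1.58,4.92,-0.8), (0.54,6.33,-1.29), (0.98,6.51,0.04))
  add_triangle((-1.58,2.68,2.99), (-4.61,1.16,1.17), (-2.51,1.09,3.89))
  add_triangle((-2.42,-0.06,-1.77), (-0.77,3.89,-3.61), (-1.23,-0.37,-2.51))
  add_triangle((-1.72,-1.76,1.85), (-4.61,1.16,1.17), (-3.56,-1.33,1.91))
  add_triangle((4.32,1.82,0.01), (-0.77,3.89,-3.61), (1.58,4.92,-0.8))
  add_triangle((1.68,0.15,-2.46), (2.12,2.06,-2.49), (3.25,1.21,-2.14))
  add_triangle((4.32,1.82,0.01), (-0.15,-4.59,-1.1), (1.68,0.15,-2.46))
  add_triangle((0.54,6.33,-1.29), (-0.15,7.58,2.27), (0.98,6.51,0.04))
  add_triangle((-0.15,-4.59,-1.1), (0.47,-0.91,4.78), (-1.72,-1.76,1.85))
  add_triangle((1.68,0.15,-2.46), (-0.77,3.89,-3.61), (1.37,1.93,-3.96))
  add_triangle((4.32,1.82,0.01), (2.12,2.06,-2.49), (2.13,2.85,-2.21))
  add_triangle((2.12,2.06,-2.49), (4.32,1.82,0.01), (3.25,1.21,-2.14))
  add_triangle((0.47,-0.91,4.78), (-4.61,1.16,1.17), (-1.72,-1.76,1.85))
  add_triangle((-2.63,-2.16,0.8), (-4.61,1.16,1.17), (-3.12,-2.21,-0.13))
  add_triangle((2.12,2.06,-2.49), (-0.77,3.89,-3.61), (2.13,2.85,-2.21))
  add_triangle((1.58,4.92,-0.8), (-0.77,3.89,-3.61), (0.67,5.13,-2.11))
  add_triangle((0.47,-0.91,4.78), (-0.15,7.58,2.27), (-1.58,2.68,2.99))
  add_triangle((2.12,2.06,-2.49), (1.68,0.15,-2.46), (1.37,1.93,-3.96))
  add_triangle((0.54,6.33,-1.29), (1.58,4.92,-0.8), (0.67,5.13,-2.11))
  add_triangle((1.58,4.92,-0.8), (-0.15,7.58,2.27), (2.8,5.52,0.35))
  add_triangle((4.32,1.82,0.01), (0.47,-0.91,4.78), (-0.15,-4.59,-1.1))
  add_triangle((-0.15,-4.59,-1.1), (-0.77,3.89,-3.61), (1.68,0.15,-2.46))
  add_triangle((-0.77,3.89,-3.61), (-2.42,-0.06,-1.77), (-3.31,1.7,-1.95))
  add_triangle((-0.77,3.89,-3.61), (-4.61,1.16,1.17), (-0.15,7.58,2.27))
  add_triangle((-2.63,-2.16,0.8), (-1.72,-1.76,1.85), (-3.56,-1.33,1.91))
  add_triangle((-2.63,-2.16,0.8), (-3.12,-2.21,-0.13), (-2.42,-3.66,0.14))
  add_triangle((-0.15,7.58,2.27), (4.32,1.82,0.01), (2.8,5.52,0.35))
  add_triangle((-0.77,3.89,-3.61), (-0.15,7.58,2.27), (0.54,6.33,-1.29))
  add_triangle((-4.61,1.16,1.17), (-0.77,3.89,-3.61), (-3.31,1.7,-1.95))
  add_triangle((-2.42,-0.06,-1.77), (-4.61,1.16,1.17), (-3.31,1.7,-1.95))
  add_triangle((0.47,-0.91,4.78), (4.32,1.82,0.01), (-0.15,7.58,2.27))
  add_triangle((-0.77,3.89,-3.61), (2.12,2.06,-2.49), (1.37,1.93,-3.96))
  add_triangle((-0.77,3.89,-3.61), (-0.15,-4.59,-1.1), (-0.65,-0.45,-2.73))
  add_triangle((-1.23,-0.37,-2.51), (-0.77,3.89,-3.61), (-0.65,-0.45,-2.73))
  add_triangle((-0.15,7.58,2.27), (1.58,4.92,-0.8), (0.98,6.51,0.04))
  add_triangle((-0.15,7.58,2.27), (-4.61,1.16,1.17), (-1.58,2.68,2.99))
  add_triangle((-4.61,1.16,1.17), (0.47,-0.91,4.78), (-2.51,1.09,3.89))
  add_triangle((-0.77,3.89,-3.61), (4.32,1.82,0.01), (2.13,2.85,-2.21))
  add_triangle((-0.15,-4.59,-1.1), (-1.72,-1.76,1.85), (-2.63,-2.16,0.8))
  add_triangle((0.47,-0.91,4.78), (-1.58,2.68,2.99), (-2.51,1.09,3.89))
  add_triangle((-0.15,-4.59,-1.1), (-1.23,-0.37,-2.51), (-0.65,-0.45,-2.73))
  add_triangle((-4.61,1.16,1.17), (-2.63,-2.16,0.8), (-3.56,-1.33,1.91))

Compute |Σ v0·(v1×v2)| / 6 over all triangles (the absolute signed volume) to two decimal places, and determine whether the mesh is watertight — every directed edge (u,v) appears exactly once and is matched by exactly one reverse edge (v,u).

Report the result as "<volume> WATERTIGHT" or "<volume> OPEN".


Per-triangle v0·(v1×v2)/6:
  t1: +0.5800
  t2: +7.8924
  t3: +0.3273
  t4: +3.5637
  t5: +2.8433
  t6: -0.6588
  t7: +1.9281
  t8: +1.6682
  t9: +1.5822
  t10: +4.7927
  t11: +2.9562
  t12: +0.7215
  t13: +8.6139
  t14: +1.2136
  t15: +7.5889
  t16: +2.8576
  t17: +7.2251
  t18: +0.2321
  t19: +1.6468
  t20: +2.0902
  t21: +7.3945
  t22: +2.3036
  t23: +1.7227
  t24: +0.2739
  t25: +10.9957
  t26: +1.3344
  t27: +1.3528
  t28: +5.5942
  t29: +16.4532
  t30: +7.5336
  t31: +2.9325
  t32: +28.3909
  t33: +1.0529
  t34: +0.8831
  t35: +5.2046
  t36: +6.8022
  t37: +5.3883
  t38: +3.0224
  t39: +28.1100
  t40: +2.8976
  t41: +0.4079
  t42: +1.2923
  t43: +0.8619
  t44: +11.0891
  t45: +3.7044
  t46: +1.6481
  t47: +2.7723
  t48: +4.7544
  t49: +1.2663
  t50: +1.9555
Σ = +229.0604 → |volume| = 229.06

Directed edges: 150 total, each appears once with its reverse present → watertight.

229.06 WATERTIGHT


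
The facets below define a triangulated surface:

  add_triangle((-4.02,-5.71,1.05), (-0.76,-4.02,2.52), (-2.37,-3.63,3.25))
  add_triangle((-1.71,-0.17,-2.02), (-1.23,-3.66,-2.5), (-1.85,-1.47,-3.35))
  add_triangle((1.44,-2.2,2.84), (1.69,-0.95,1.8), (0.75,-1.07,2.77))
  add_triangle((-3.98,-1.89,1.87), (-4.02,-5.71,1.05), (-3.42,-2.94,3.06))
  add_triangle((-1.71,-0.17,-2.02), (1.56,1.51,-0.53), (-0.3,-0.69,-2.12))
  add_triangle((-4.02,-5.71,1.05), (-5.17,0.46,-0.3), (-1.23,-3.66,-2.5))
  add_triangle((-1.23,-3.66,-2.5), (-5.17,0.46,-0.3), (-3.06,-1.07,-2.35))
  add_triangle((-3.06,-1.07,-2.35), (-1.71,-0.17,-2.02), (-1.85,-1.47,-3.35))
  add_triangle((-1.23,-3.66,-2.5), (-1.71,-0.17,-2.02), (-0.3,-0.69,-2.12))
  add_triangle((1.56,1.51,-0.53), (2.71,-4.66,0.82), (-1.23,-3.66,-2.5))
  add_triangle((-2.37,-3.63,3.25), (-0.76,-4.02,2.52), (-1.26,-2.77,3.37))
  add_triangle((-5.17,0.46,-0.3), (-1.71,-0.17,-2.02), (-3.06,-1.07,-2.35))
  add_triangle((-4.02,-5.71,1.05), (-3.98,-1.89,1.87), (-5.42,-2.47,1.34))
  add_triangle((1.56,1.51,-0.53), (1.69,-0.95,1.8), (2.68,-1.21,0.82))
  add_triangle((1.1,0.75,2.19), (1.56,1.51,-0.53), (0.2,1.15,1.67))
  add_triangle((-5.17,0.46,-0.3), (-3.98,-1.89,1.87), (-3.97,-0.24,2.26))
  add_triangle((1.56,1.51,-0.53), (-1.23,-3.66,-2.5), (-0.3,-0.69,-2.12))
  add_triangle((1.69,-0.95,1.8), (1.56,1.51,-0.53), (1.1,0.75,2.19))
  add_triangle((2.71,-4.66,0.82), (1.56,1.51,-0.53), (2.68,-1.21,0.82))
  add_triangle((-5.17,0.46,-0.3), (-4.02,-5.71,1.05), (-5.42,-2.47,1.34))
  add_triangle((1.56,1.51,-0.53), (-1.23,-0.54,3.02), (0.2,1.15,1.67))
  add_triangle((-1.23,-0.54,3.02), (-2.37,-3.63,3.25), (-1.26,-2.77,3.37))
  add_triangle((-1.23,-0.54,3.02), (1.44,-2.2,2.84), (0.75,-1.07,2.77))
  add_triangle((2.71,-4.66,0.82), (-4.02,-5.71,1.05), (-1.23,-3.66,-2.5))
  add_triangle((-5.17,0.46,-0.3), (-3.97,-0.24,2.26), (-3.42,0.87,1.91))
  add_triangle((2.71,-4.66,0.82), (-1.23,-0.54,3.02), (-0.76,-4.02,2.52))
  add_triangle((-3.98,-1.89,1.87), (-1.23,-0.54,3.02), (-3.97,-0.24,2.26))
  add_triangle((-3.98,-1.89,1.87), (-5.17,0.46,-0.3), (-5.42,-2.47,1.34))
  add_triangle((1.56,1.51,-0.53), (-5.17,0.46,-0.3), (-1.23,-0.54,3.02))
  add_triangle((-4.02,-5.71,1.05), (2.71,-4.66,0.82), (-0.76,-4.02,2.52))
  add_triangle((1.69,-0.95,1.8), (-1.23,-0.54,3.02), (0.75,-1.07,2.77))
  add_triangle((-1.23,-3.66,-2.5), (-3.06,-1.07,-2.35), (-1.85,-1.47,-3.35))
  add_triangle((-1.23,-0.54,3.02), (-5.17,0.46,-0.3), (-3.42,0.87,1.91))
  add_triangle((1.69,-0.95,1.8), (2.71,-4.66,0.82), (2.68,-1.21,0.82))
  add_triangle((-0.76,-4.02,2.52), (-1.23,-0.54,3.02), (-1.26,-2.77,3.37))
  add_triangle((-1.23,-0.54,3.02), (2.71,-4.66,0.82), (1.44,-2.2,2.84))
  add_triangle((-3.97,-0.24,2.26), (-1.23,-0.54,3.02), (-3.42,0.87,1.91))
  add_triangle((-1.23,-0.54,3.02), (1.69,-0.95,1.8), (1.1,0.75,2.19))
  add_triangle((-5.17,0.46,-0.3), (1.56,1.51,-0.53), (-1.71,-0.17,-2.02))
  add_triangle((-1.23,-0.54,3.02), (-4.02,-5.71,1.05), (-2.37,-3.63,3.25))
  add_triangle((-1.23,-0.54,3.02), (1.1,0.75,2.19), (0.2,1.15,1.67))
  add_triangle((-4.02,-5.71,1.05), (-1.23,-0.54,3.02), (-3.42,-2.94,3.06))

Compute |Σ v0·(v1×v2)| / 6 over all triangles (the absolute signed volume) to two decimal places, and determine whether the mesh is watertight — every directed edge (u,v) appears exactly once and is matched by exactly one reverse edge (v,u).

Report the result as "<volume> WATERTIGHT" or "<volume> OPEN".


124.70 OPEN

Per-triangle v0·(v1×v2)/6:
  t1: +4.7733
  t2: -0.7905
  t3: +0.5335
  t4: +4.3960
  t5: +1.1282
  t6: +16.8657
  t7: +4.2472
  t8: +0.7177
  t9: +1.5832
  t10: +6.6430
  t11: +1.3621
  t12: +1.6185
  t13: +3.1000
  t14: +1.1848
  t15: +0.7797
  t16: +3.7416
  t17: +1.1234
  t18: +1.5293
  t19: +1.5553
  t20: +5.3858
  t21: -0.3531
  t22: +1.3142
  t23: +0.8486
  t24: +18.0428
  t25: +2.2917
  t26: +4.8637
  t27: +2.6536
  t28: +2.1452
  t29: +4.0447
  t30: +10.2253
  t31: +0.1071
  t32: +2.5250
  t33: -2.6868
  t34: +1.9700
  t35: +0.0884
  t36: +3.3063
  t37: +1.6414
  t38: +2.0221
  t39: +2.9011
  t40: +2.6045
  t41: +0.9467
  t42: +1.7153
Σ = +124.6956 → |volume| = 124.70

Directed edges: 126 total; 6 unmatched, e.g. (1.44,-2.2,2.84)→(1.69,-0.95,1.8) → open.


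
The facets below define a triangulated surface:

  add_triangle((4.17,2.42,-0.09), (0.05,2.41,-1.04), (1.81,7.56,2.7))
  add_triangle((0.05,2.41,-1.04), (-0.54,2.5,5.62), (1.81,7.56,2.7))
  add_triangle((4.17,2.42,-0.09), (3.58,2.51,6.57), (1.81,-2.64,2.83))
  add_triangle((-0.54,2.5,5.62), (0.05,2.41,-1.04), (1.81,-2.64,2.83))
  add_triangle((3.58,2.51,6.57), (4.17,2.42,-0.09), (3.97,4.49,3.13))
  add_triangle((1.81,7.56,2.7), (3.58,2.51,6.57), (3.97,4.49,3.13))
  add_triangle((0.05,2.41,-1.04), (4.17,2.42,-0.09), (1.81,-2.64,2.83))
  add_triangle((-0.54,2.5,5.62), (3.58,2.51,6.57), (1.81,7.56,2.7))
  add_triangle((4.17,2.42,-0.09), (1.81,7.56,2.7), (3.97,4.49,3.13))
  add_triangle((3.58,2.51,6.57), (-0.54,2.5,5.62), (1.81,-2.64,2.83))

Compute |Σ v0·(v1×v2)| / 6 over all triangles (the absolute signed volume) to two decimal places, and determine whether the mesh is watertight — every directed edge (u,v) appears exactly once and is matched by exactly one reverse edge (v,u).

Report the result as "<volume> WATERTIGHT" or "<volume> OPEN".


Per-triangle v0·(v1×v2)/6:
  t1: +9.2328
  t2: +5.8656
  t3: +17.9113
  t4: -5.4195
  t5: +9.1329
  t6: +14.9660
  t7: -2.0830
  t8: +25.8830
  t9: +10.3868
  t10: +14.5749
Σ = +100.4508 → |volume| = 100.45

Directed edges: 30 total, each appears once with its reverse present → watertight.

100.45 WATERTIGHT


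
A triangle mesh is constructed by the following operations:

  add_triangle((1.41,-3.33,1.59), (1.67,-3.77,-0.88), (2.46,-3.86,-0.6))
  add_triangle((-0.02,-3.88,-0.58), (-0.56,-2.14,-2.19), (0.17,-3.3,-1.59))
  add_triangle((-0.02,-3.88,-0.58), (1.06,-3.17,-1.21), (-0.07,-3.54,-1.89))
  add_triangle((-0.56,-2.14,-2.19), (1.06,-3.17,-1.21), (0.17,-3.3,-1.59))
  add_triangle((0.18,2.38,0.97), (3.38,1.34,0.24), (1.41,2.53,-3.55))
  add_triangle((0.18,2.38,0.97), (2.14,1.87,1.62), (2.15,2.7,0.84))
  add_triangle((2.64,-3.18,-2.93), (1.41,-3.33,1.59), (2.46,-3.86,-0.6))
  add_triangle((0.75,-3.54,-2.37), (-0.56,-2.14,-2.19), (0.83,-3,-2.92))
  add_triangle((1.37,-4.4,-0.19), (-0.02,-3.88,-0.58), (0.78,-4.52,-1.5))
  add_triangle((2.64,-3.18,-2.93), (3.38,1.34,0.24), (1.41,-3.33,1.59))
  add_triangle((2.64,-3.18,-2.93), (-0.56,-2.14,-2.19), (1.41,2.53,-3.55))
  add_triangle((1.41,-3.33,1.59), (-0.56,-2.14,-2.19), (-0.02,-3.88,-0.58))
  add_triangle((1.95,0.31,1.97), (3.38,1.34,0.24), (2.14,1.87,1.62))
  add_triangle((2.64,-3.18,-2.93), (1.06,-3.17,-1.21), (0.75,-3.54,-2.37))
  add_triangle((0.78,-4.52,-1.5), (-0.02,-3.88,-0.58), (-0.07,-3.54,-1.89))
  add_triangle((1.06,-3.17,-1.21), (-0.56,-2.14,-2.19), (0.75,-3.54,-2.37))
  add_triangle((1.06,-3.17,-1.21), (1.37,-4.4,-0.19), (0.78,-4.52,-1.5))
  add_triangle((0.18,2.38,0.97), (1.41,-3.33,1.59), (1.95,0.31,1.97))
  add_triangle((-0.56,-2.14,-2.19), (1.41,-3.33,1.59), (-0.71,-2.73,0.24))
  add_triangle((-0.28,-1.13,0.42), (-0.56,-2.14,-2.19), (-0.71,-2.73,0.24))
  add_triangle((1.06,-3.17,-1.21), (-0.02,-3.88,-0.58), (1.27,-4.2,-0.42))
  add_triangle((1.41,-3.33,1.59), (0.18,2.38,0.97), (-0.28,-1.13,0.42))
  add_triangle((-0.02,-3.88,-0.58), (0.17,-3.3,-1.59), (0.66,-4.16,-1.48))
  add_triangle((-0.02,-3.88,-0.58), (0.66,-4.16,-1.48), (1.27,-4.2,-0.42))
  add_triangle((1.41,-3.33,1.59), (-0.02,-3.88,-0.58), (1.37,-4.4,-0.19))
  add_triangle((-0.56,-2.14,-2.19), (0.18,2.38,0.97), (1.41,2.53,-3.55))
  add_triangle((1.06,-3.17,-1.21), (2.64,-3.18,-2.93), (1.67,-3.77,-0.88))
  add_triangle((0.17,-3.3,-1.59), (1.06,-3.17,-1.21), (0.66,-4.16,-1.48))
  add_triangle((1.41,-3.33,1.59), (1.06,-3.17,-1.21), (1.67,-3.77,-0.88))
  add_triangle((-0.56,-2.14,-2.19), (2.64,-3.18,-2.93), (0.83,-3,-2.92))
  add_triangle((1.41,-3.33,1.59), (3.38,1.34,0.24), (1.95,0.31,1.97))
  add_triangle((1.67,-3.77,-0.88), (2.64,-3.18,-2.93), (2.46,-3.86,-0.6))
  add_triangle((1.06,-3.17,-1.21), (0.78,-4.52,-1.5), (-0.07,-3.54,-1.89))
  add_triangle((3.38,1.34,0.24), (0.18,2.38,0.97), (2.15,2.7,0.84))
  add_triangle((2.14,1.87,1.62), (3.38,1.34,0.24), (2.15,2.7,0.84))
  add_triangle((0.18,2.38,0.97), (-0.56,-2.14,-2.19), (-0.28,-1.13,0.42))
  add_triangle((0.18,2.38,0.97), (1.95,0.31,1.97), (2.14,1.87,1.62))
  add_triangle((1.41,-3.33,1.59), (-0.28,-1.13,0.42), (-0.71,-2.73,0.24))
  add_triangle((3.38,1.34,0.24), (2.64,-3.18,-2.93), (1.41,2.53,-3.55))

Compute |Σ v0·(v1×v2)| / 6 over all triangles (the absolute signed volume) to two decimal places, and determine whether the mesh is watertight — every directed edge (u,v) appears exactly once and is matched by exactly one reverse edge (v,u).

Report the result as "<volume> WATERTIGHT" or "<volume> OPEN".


Per-triangle v0·(v1×v2)/6:
  t1: +1.1281
  t2: +0.6155
  t3: -0.9718
  t4: +0.4546
  t5: +5.8099
  t6: +0.8686
  t7: -0.2844
  t8: +0.6319
  t9: +0.9854
  t10: +10.3771
  t11: +7.6892
  t12: -0.9848
  t13: +1.4370
  t14: +1.2419
  t15: +0.7345
  t16: +0.3719
  t17: +0.5635
  t18: +1.0369
  t19: +2.4608
  t20: -0.0145
  t21: -0.7595
  t22: +0.8079
  t23: +0.3795
  t24: +0.8084
  t25: +1.4486
  t26: +1.3605
  t27: +0.8368
  t28: +0.1808
  t29: +0.5312
  t30: -0.0009
  t31: +3.6239
  t32: +1.2640
  t33: +0.3574
  t34: -0.1024
  t35: +1.1324
  t36: +0.2408
  t37: +0.8060
  t38: +0.3239
  t39: +12.1523
Σ = +59.5429 → |volume| = 59.54

Directed edges: 117 total; 9 unmatched, e.g. (0.83,-3,-2.92)→(0.75,-3.54,-2.37) → open.

59.54 OPEN


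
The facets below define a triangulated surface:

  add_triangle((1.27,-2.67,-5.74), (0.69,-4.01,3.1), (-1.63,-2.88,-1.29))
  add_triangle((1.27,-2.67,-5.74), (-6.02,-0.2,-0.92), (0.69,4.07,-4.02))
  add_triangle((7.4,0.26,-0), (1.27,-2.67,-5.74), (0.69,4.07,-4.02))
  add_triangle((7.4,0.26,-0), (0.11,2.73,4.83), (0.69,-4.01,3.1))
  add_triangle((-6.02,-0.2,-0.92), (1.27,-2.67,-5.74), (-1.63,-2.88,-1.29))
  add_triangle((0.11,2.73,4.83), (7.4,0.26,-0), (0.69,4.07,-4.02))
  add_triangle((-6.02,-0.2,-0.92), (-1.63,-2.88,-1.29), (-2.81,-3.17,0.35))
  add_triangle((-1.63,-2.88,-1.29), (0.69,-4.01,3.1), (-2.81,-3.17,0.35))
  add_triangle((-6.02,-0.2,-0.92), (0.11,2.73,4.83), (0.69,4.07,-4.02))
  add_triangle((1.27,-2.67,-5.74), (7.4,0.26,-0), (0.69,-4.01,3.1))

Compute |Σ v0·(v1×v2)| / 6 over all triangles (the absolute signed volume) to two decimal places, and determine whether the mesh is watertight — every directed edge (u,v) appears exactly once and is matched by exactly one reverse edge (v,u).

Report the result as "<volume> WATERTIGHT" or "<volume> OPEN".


Per-triangle v0·(v1×v2)/6:
  t1: +12.9913
  t2: +35.3221
  t3: +42.1004
  t4: +34.4549
  t5: +13.9922
  t6: +37.6168
  t7: +5.4231
  t8: +4.9017
  t9: +30.8292
  t10: +38.9387
Σ = +256.5702 → |volume| = 256.57

Directed edges: 30 total; 4 unmatched, e.g. (0.11,2.73,4.83)→(0.69,-4.01,3.1) → open.

256.57 OPEN


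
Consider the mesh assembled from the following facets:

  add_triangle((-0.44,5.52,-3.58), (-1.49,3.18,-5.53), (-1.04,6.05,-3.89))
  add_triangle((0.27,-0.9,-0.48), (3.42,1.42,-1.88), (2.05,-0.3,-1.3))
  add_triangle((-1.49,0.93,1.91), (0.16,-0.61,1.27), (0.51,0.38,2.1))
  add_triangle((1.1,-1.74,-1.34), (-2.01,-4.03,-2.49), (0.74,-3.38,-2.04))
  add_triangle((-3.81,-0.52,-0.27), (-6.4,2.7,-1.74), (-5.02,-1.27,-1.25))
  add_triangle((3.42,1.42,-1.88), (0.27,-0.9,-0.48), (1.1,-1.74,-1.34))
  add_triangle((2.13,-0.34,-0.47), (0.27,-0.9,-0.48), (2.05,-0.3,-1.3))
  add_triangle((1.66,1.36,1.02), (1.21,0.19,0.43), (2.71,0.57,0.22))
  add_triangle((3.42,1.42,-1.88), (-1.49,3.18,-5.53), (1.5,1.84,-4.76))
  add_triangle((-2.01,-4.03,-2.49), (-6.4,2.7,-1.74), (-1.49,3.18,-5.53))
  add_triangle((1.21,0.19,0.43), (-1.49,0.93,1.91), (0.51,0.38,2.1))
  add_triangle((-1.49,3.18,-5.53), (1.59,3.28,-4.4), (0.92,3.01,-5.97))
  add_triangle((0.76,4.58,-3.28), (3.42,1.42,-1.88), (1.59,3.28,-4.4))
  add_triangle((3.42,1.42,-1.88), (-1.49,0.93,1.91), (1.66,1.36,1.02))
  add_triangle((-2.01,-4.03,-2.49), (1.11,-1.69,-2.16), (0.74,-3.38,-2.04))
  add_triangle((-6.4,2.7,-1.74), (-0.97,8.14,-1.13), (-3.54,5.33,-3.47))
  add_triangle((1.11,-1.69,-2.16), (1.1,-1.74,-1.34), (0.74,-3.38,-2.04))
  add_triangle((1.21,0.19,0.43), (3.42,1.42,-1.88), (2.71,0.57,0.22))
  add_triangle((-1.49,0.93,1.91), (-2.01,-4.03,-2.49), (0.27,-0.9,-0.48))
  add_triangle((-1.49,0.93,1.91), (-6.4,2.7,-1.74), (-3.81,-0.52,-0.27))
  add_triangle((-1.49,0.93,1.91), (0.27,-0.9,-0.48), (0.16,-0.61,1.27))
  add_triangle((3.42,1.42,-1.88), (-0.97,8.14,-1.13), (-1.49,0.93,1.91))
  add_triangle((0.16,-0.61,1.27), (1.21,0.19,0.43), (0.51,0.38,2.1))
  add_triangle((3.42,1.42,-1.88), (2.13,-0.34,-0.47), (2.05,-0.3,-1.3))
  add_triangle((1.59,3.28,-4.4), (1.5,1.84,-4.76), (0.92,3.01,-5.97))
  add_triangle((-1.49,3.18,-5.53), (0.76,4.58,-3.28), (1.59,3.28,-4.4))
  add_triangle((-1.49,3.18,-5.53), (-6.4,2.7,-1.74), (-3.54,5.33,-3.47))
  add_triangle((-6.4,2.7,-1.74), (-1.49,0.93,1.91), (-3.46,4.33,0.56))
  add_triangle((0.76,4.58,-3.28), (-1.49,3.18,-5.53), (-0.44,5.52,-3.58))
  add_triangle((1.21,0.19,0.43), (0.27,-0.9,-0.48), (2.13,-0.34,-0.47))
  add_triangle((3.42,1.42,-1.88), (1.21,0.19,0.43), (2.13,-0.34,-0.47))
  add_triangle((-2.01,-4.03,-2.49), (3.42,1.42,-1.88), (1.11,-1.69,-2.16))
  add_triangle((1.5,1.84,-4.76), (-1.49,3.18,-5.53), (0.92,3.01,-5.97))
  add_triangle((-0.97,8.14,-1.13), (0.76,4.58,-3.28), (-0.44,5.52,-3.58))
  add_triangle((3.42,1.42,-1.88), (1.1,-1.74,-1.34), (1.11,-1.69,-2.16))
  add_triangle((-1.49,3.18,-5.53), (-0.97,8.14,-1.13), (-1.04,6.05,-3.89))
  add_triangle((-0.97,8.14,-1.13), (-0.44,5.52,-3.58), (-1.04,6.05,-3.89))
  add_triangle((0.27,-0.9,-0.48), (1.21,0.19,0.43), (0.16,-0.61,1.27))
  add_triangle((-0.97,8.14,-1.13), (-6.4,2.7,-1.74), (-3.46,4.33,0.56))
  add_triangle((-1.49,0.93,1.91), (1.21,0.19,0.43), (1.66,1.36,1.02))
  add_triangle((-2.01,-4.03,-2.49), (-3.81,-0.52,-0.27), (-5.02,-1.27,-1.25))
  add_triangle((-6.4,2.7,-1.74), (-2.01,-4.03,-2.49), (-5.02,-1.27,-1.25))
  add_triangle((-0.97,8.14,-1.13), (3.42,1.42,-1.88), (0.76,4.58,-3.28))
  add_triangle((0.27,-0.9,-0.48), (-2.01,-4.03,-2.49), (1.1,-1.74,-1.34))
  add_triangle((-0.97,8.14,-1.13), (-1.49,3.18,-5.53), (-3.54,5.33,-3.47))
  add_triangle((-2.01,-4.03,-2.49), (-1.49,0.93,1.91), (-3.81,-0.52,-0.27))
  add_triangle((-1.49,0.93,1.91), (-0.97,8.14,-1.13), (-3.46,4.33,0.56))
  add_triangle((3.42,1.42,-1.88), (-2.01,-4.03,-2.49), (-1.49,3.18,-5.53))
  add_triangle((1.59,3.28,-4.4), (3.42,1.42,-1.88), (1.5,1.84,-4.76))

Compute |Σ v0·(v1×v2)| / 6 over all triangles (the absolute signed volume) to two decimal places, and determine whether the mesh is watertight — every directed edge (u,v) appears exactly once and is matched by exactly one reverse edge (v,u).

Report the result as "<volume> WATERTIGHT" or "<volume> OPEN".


202.57 OPEN

Per-triangle v0·(v1×v2)/6:
  t1: +1.8177
  t2: +0.1177
  t3: +0.6047
  t4: -0.4956
  t5: +2.5070
  t6: +0.0090
  t7: +0.2619
  t8: +0.1773
  t9: -4.1162
  t10: +31.9551
  t11: +0.3028
  t12: +2.8295
  t13: +4.2965
  t14: +1.2888
  t15: +1.8815
  t16: +17.1327
  t17: +0.3410
  t18: -0.0421
  t19: +0.7446
  t20: +5.4996
  t21: +0.2849
  t22: +6.7803
  t23: +0.3191
  t24: +0.5807
  t25: +1.3177
  t26: +5.7552
  t27: +14.1485
  t28: +6.6056
  t29: +3.9414
  t30: +0.1548
  t31: +0.6395
  t32: +1.5845
  t33: +1.0061
  t34: +4.2032
  t35: +1.0391
  t36: +2.3950
  t37: +2.1191
  t38: +0.3043
  t39: +15.0272
  t40: +0.4399
  t41: +1.2608
  t42: +7.6207
  t43: +9.8944
  t44: +0.2285
  t45: +15.9384
  t46: +3.1174
  t47: +5.9718
  t48: +19.3480
  t49: +3.4305
Σ = +202.5701 → |volume| = 202.57

Directed edges: 147 total; 3 unmatched, e.g. (2.71,0.57,0.22)→(1.66,1.36,1.02) → open.


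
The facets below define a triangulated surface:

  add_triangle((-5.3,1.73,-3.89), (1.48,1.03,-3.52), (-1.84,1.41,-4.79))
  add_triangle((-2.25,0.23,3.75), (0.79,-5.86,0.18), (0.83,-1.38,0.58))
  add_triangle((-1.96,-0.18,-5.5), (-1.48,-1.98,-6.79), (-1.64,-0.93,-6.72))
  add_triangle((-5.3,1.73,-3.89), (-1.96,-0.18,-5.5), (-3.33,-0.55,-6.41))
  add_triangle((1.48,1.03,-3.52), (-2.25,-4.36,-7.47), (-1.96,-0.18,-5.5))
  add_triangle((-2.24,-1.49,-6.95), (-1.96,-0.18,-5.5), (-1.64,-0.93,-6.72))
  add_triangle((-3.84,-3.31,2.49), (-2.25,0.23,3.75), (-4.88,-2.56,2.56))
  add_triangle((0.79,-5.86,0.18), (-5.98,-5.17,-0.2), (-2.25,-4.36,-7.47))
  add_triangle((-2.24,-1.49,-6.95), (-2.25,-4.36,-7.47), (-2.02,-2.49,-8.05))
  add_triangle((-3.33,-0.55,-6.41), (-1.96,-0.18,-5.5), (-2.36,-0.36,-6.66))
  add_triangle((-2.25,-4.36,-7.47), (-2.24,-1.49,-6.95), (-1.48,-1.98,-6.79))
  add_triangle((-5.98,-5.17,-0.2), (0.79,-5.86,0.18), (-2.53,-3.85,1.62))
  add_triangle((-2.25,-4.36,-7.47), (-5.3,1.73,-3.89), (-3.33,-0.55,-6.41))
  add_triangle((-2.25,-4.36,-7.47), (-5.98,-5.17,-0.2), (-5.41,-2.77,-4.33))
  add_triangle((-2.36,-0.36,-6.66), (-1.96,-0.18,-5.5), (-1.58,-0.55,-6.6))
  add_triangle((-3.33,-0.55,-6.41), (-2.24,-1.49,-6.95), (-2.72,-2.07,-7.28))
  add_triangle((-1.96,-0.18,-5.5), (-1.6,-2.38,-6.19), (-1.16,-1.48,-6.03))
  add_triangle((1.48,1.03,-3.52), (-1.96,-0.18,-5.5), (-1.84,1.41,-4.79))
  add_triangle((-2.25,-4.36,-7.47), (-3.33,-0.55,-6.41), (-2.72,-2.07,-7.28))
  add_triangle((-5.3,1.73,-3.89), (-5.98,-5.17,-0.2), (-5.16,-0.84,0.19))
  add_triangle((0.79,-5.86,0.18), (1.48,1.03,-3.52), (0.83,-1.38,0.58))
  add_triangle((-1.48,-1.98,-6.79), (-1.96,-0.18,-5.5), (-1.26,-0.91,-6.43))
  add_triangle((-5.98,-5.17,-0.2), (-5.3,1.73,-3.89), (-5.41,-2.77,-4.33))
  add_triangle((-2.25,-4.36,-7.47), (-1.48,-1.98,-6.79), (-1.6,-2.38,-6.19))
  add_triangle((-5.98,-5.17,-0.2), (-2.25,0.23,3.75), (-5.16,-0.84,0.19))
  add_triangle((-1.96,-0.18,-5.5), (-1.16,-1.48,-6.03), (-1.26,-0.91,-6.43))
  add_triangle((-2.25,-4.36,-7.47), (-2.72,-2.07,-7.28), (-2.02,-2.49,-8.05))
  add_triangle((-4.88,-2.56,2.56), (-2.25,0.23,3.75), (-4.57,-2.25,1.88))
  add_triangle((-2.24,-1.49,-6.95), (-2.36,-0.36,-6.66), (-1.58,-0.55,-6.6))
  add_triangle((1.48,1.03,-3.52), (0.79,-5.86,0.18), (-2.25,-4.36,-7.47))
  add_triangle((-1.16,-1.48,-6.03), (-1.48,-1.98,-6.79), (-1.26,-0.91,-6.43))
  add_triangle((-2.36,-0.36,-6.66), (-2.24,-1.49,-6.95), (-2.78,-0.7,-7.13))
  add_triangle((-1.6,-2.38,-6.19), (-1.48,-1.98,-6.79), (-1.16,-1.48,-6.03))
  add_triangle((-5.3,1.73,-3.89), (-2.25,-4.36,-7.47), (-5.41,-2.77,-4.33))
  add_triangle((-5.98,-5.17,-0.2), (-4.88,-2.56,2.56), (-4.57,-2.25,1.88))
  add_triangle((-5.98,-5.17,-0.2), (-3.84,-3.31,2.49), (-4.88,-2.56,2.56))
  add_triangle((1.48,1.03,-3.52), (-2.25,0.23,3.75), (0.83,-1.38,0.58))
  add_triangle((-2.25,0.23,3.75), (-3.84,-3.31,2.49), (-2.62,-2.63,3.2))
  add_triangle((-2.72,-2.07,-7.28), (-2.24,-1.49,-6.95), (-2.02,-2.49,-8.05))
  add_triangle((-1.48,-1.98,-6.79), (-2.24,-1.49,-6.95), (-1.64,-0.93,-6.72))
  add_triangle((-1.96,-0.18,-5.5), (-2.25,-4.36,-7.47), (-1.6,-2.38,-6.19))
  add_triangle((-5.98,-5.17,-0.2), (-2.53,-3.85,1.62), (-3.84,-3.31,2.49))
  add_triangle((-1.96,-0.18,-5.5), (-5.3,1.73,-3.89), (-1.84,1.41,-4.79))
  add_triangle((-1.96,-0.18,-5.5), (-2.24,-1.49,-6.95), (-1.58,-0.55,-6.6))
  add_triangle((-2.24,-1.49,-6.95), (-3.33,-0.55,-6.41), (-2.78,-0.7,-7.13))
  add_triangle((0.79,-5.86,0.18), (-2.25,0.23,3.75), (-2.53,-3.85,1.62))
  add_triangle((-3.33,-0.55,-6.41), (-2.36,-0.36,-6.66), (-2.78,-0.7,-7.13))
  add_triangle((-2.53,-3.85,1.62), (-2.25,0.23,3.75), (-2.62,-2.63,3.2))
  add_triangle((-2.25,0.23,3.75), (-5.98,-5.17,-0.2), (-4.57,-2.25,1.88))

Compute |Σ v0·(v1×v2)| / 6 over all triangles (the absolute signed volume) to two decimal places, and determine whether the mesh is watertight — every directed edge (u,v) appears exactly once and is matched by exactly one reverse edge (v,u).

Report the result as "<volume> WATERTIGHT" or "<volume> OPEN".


243.83 OPEN

Per-triangle v0·(v1×v2)/6:
  t1: +1.3038
  t2: +3.5281
  t3: -0.6045
  t4: +3.0009
  t5: +10.7482
  t6: +0.7194
  t7: +3.2533
  t8: +48.5921
  t9: -1.6963
  t10: +0.1403
  t11: +2.1679
  t12: +10.8616
  t13: +9.4333
  t14: +24.0419
  t15: +0.0964
  t16: +1.1024
  t17: -1.2614
  t18: +4.0668
  t19: +1.7014
  t20: +15.6803
  t21: +3.0440
  t22: +1.0593
  t23: +19.0447
  t24: -0.2146
  t25: +13.0193
  t26: -0.5786
  t27: +2.5476
  t28: +0.9015
  t29: +0.8907
  t30: +21.6907
  t31: +0.1240
  t32: +0.3913
  t33: +0.0214
  t34: +21.6967
  t35: +1.2555
  t36: +4.3027
  t37: +0.3581
  t38: +2.6291
  t39: +0.6696
  t40: +0.7384
  t41: -1.4634
  t42: +4.3559
  t43: +5.3945
  t44: -0.8210
  t45: +0.7530
  t46: +7.9335
  t47: +0.3124
  t48: -1.0242
  t49: -2.0778
Σ = +243.8303 → |volume| = 243.83

Directed edges: 147 total; 7 unmatched, e.g. (-5.3,1.73,-3.89)→(1.48,1.03,-3.52) → open.
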